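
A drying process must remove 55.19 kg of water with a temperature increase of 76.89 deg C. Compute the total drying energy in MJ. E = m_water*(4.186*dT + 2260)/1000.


E = m_water * (4.186 * dT + 2260) / 1000
= 55.19 * (4.186 * 76.89 + 2260) / 1000
= 142.4929 MJ

142.4929 MJ


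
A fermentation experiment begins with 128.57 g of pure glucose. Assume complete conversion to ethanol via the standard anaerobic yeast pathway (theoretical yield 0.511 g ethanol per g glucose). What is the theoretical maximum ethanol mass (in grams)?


Theoretical ethanol yield: m_EtOH = 0.511 * m_glucose
m_EtOH = 0.511 * 128.57 = 65.6993 g

65.6993 g


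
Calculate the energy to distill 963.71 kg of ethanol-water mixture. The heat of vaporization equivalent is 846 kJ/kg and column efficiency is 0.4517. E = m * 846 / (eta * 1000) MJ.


E = m * 846 / (eta * 1000)
= 963.71 * 846 / (0.4517 * 1000)
= 1804.9561 MJ

1804.9561 MJ


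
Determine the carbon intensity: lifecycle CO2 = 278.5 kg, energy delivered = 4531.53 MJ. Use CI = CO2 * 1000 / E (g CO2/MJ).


CI = CO2 * 1000 / E
= 278.5 * 1000 / 4531.53
= 61.4583 g CO2/MJ

61.4583 g CO2/MJ


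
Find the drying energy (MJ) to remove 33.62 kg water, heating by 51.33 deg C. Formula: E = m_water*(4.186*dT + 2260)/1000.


E = m_water * (4.186 * dT + 2260) / 1000
= 33.62 * (4.186 * 51.33 + 2260) / 1000
= 83.2050 MJ

83.2050 MJ


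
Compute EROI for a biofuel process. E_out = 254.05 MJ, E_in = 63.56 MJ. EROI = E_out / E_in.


EROI = E_out / E_in
= 254.05 / 63.56
= 3.9970

3.9970


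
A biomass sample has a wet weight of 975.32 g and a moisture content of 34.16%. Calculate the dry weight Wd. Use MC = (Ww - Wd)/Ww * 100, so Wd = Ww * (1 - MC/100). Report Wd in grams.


Wd = Ww * (1 - MC/100)
= 975.32 * (1 - 34.16/100)
= 642.1507 g

642.1507 g


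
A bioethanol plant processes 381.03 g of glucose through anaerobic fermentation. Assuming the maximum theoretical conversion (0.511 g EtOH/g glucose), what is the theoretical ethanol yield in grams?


Theoretical ethanol yield: m_EtOH = 0.511 * m_glucose
m_EtOH = 0.511 * 381.03 = 194.7063 g

194.7063 g


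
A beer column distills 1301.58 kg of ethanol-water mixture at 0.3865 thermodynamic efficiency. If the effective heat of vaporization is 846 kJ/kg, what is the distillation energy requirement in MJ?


E = m * 846 / (eta * 1000)
= 1301.58 * 846 / (0.3865 * 1000)
= 2848.9953 MJ

2848.9953 MJ


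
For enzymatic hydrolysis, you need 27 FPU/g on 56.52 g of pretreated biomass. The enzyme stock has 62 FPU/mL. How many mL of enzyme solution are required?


V = dosage * m_sub / activity
V = 27 * 56.52 / 62
V = 24.6135 mL

24.6135 mL


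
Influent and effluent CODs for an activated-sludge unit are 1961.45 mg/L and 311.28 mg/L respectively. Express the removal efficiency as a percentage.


eta = (COD_in - COD_out) / COD_in * 100
= (1961.45 - 311.28) / 1961.45 * 100
= 84.1301%

84.1301%


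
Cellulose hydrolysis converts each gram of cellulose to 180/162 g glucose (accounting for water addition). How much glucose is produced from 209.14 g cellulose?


glucose = cellulose * 180/162
= 209.14 * 180/162
= 232.3778 g

232.3778 g


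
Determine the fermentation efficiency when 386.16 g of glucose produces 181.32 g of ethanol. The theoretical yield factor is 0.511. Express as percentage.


Fermentation efficiency = (actual / (0.511 * glucose)) * 100
= (181.32 / (0.511 * 386.16)) * 100
= 91.8877%

91.8877%


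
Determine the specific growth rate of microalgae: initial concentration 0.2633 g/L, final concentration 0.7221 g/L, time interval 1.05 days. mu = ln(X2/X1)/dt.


mu = ln(X2/X1) / dt
= ln(0.7221/0.2633) / 1.05
= 0.9608 per day

0.9608 per day


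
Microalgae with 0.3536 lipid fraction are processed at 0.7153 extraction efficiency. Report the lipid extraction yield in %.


Y = lipid_content * extraction_eff * 100
= 0.3536 * 0.7153 * 100
= 25.2930%

25.2930%


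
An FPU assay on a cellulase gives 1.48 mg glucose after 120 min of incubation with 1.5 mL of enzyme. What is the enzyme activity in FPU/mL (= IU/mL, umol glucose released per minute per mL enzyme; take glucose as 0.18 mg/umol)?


Activity = glucose_mg / (0.18 mg/umol * V_mL * t_min)
= 1.48 / (0.18 * 1.5 * 120)
= 0.0457 FPU/mL

0.0457 FPU/mL


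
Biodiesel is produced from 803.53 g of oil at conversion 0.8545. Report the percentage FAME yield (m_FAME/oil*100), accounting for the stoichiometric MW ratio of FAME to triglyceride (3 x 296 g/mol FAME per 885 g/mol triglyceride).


m_FAME = oil * conv * (3 * 296 / 885) = oil * conv * (888/885)
= 803.53 * 0.8545 * 888 / 885
= 688.9439 g
Y = m_FAME / oil * 100 = conv * (888/885) * 100
= 0.8545 * 888 / 885 * 100
= 85.74%

85.74%


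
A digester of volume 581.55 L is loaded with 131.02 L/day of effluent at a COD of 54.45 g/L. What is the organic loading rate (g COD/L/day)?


OLR = Q * S / V
= 131.02 * 54.45 / 581.55
= 12.2673 g/L/day

12.2673 g/L/day


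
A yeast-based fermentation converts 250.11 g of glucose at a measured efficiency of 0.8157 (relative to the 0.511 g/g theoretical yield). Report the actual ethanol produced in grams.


Actual ethanol: m = 0.511 * 250.11 * 0.8157
m = 104.2515 g

104.2515 g


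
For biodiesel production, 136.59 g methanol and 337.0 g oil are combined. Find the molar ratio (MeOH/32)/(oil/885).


Molar ratio = n_MeOH / n_oil = (MeOH/32) / (oil/885) = (MeOH * 885) / (32 * oil)
= (136.59 * 885) / (32 * 337.0)
= 11.2094

11.2094


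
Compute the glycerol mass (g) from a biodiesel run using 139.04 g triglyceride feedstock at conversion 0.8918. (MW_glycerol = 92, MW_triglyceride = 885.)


glycerol = oil * conv * (92/885)
= 139.04 * 0.8918 * 92 / 885
= 12.8900 g

12.8900 g


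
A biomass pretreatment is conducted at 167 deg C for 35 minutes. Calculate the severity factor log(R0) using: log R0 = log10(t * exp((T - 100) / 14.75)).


logR0 = log10(t * exp((T - 100) / 14.75))
= log10(35 * exp((167 - 100) / 14.75))
= 3.5168

3.5168


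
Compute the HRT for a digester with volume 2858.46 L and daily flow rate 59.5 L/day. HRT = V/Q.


HRT = V / Q
= 2858.46 / 59.5
= 48.0413 days

48.0413 days


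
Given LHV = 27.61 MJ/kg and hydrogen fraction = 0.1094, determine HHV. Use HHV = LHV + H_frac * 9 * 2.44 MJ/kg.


HHV = LHV + H_frac * 9 * 2.44
= 27.61 + 0.1094 * 9 * 2.44
= 30.0124 MJ/kg

30.0124 MJ/kg


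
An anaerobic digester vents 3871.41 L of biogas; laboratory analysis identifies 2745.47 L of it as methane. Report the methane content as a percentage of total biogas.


CH4% = V_CH4 / V_total * 100
= 2745.47 / 3871.41 * 100
= 70.9165%

70.9165%


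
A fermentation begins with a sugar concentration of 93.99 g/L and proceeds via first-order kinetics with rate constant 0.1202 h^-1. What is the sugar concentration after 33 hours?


S = S0 * exp(-k * t)
S = 93.99 * exp(-0.1202 * 33)
S = 1.7800 g/L

1.7800 g/L


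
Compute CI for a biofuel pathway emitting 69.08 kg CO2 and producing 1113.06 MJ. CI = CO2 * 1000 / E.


CI = CO2 * 1000 / E
= 69.08 * 1000 / 1113.06
= 62.0631 g CO2/MJ

62.0631 g CO2/MJ


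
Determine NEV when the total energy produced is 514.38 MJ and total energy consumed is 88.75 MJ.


NEV = E_out - E_in
= 514.38 - 88.75
= 425.6300 MJ

425.6300 MJ


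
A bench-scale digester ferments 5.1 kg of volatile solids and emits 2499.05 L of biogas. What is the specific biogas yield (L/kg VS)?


Y = V / VS
= 2499.05 / 5.1
= 490.0098 L/kg VS

490.0098 L/kg VS


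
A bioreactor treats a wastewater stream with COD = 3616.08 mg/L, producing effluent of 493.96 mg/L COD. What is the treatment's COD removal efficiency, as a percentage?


eta = (COD_in - COD_out) / COD_in * 100
= (3616.08 - 493.96) / 3616.08 * 100
= 86.3399%

86.3399%


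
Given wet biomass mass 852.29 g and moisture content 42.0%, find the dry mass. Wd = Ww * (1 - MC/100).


Wd = Ww * (1 - MC/100)
= 852.29 * (1 - 42.0/100)
= 494.3282 g

494.3282 g


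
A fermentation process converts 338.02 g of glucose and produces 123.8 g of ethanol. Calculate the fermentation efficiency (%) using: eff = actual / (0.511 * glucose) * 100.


Fermentation efficiency = (actual / (0.511 * glucose)) * 100
= (123.8 / (0.511 * 338.02)) * 100
= 71.6733%

71.6733%


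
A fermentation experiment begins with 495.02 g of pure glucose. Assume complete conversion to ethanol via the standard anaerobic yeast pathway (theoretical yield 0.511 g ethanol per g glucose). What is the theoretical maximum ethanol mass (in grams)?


Theoretical ethanol yield: m_EtOH = 0.511 * m_glucose
m_EtOH = 0.511 * 495.02 = 252.9552 g

252.9552 g


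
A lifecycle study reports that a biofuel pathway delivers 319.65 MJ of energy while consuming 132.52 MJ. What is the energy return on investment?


EROI = E_out / E_in
= 319.65 / 132.52
= 2.4121

2.4121


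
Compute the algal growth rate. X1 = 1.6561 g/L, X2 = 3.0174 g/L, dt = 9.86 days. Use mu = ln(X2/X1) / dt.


mu = ln(X2/X1) / dt
= ln(3.0174/1.6561) / 9.86
= 0.0608 per day

0.0608 per day


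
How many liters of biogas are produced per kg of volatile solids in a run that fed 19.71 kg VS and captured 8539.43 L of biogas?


Y = V / VS
= 8539.43 / 19.71
= 433.2537 L/kg VS

433.2537 L/kg VS


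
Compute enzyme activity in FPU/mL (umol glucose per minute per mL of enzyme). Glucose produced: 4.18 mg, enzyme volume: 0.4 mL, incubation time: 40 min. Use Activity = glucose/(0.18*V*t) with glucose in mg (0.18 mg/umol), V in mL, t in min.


Activity = glucose_mg / (0.18 mg/umol * V_mL * t_min)
= 4.18 / (0.18 * 0.4 * 40)
= 1.4514 FPU/mL

1.4514 FPU/mL


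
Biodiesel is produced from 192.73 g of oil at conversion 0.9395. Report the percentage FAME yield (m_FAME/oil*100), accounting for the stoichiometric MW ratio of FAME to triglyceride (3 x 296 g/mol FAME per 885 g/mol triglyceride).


m_FAME = oil * conv * (3 * 296 / 885) = oil * conv * (888/885)
= 192.73 * 0.9395 * 888 / 885
= 181.6836 g
Y = m_FAME / oil * 100 = conv * (888/885) * 100
= 0.9395 * 888 / 885 * 100
= 94.27%

94.27%


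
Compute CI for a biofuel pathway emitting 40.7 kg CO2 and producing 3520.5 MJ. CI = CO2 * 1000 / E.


CI = CO2 * 1000 / E
= 40.7 * 1000 / 3520.5
= 11.5609 g CO2/MJ

11.5609 g CO2/MJ


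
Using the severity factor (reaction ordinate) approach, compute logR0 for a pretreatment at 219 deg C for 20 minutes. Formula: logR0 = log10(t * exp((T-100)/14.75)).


logR0 = log10(t * exp((T - 100) / 14.75))
= log10(20 * exp((219 - 100) / 14.75))
= 4.8048

4.8048


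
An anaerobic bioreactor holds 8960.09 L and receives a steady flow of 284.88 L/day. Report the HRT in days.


HRT = V / Q
= 8960.09 / 284.88
= 31.4522 days

31.4522 days


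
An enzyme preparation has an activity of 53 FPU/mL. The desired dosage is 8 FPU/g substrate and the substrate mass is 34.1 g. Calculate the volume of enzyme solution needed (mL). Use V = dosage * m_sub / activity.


V = dosage * m_sub / activity
V = 8 * 34.1 / 53
V = 5.1472 mL

5.1472 mL


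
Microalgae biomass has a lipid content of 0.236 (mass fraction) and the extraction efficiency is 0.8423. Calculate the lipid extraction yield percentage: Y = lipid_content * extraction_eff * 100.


Y = lipid_content * extraction_eff * 100
= 0.236 * 0.8423 * 100
= 19.8783%

19.8783%


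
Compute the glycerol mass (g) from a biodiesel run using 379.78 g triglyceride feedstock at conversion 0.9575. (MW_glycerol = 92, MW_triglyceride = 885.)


glycerol = oil * conv * (92/885)
= 379.78 * 0.9575 * 92 / 885
= 37.8021 g

37.8021 g


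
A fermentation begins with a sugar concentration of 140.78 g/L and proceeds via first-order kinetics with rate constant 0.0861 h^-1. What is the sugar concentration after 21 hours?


S = S0 * exp(-k * t)
S = 140.78 * exp(-0.0861 * 21)
S = 23.0830 g/L

23.0830 g/L


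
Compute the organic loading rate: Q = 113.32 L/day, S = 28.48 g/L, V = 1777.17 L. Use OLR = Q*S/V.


OLR = Q * S / V
= 113.32 * 28.48 / 1777.17
= 1.8160 g/L/day

1.8160 g/L/day


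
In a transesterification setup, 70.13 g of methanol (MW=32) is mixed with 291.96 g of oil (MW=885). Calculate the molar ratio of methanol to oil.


Molar ratio = n_MeOH / n_oil = (MeOH/32) / (oil/885) = (MeOH * 885) / (32 * oil)
= (70.13 * 885) / (32 * 291.96)
= 6.6431

6.6431


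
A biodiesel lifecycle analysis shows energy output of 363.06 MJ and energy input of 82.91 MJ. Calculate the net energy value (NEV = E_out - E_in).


NEV = E_out - E_in
= 363.06 - 82.91
= 280.1500 MJ

280.1500 MJ


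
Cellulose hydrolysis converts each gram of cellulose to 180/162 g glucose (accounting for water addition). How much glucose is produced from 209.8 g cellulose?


glucose = cellulose * 180/162
= 209.8 * 180/162
= 233.1111 g

233.1111 g


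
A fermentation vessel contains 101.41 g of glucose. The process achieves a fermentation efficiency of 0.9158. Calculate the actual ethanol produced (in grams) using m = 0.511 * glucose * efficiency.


Actual ethanol: m = 0.511 * 101.41 * 0.9158
m = 47.4572 g

47.4572 g


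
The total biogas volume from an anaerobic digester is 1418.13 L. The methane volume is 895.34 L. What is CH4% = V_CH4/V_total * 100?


CH4% = V_CH4 / V_total * 100
= 895.34 / 1418.13 * 100
= 63.1353%

63.1353%


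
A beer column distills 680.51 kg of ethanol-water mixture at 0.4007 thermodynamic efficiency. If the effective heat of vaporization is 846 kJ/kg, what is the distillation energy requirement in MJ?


E = m * 846 / (eta * 1000)
= 680.51 * 846 / (0.4007 * 1000)
= 1436.7643 MJ

1436.7643 MJ


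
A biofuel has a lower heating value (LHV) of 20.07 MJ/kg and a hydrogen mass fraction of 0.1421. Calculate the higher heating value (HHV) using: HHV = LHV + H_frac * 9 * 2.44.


HHV = LHV + H_frac * 9 * 2.44
= 20.07 + 0.1421 * 9 * 2.44
= 23.1905 MJ/kg

23.1905 MJ/kg


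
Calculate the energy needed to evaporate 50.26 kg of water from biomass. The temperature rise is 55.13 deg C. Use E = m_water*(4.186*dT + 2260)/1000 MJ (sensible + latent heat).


E = m_water * (4.186 * dT + 2260) / 1000
= 50.26 * (4.186 * 55.13 + 2260) / 1000
= 125.1863 MJ

125.1863 MJ


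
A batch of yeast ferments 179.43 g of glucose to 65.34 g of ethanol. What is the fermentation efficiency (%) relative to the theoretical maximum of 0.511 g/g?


Fermentation efficiency = (actual / (0.511 * glucose)) * 100
= (65.34 / (0.511 * 179.43)) * 100
= 71.2628%

71.2628%


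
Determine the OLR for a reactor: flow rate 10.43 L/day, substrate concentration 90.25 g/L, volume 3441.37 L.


OLR = Q * S / V
= 10.43 * 90.25 / 3441.37
= 0.2735 g/L/day

0.2735 g/L/day


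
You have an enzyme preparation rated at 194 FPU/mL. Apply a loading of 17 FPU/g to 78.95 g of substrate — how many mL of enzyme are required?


V = dosage * m_sub / activity
V = 17 * 78.95 / 194
V = 6.9183 mL

6.9183 mL


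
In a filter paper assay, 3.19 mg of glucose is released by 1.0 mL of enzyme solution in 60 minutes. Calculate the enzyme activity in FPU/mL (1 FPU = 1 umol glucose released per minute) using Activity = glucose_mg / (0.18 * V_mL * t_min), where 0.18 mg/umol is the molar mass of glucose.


Activity = glucose_mg / (0.18 mg/umol * V_mL * t_min)
= 3.19 / (0.18 * 1.0 * 60)
= 0.2954 FPU/mL

0.2954 FPU/mL


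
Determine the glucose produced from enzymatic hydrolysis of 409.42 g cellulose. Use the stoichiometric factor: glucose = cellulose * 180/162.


glucose = cellulose * 180/162
= 409.42 * 180/162
= 454.9111 g

454.9111 g


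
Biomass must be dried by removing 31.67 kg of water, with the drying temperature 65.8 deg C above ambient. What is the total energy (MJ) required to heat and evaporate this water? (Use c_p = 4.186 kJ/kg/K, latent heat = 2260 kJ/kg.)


E = m_water * (4.186 * dT + 2260) / 1000
= 31.67 * (4.186 * 65.8 + 2260) / 1000
= 80.2973 MJ

80.2973 MJ


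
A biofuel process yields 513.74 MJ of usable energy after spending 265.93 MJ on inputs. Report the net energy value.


NEV = E_out - E_in
= 513.74 - 265.93
= 247.8100 MJ

247.8100 MJ


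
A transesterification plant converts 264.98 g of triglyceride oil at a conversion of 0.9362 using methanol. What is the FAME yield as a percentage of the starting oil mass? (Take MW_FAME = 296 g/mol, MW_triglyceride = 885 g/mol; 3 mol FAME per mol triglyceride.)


m_FAME = oil * conv * (3 * 296 / 885) = oil * conv * (888/885)
= 264.98 * 0.9362 * 888 / 885
= 248.9152 g
Y = m_FAME / oil * 100 = conv * (888/885) * 100
= 0.9362 * 888 / 885 * 100
= 93.94%

93.94%


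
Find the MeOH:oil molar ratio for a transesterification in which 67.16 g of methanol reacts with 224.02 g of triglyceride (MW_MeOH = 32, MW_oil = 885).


Molar ratio = n_MeOH / n_oil = (MeOH/32) / (oil/885) = (MeOH * 885) / (32 * oil)
= (67.16 * 885) / (32 * 224.02)
= 8.2912

8.2912


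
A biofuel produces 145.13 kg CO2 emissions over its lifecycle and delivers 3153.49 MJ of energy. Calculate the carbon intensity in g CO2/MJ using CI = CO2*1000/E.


CI = CO2 * 1000 / E
= 145.13 * 1000 / 3153.49
= 46.0220 g CO2/MJ

46.0220 g CO2/MJ


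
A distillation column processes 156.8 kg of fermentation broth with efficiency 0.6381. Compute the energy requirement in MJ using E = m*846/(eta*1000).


E = m * 846 / (eta * 1000)
= 156.8 * 846 / (0.6381 * 1000)
= 207.8872 MJ

207.8872 MJ


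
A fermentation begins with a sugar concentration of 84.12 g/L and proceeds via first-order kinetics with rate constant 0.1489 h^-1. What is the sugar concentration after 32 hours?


S = S0 * exp(-k * t)
S = 84.12 * exp(-0.1489 * 32)
S = 0.7171 g/L

0.7171 g/L


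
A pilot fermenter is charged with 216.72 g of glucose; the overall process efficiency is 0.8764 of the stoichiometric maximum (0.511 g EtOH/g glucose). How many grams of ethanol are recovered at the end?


Actual ethanol: m = 0.511 * 216.72 * 0.8764
m = 97.0560 g

97.0560 g


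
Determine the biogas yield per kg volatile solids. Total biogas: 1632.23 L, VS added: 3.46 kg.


Y = V / VS
= 1632.23 / 3.46
= 471.7428 L/kg VS

471.7428 L/kg VS


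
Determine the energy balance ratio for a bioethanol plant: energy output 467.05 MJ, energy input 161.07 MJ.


EROI = E_out / E_in
= 467.05 / 161.07
= 2.8997

2.8997


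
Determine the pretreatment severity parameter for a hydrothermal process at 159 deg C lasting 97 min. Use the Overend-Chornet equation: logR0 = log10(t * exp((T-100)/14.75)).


logR0 = log10(t * exp((T - 100) / 14.75))
= log10(97 * exp((159 - 100) / 14.75))
= 3.7239

3.7239


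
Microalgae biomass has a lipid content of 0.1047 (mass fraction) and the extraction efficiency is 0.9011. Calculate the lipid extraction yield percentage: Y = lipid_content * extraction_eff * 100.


Y = lipid_content * extraction_eff * 100
= 0.1047 * 0.9011 * 100
= 9.4345%

9.4345%


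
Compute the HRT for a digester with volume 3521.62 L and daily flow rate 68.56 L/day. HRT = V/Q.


HRT = V / Q
= 3521.62 / 68.56
= 51.3655 days

51.3655 days


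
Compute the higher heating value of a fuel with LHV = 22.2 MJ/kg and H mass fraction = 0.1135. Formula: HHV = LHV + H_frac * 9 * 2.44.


HHV = LHV + H_frac * 9 * 2.44
= 22.2 + 0.1135 * 9 * 2.44
= 24.6925 MJ/kg

24.6925 MJ/kg


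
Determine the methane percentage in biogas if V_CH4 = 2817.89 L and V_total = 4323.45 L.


CH4% = V_CH4 / V_total * 100
= 2817.89 / 4323.45 * 100
= 65.1769%

65.1769%


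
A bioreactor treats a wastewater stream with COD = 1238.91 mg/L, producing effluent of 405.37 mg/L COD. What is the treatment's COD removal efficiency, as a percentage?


eta = (COD_in - COD_out) / COD_in * 100
= (1238.91 - 405.37) / 1238.91 * 100
= 67.2801%

67.2801%


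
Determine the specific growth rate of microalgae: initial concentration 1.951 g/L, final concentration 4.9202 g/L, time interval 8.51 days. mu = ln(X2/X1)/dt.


mu = ln(X2/X1) / dt
= ln(4.9202/1.951) / 8.51
= 0.1087 per day

0.1087 per day


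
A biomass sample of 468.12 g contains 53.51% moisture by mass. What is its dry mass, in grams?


Wd = Ww * (1 - MC/100)
= 468.12 * (1 - 53.51/100)
= 217.6290 g

217.6290 g


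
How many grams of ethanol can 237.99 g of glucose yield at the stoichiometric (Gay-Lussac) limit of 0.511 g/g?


Theoretical ethanol yield: m_EtOH = 0.511 * m_glucose
m_EtOH = 0.511 * 237.99 = 121.6129 g

121.6129 g


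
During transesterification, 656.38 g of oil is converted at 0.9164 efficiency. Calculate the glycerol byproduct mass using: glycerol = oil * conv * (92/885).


glycerol = oil * conv * (92/885)
= 656.38 * 0.9164 * 92 / 885
= 62.5295 g

62.5295 g


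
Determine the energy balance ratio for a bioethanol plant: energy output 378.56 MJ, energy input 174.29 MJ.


EROI = E_out / E_in
= 378.56 / 174.29
= 2.1720

2.1720


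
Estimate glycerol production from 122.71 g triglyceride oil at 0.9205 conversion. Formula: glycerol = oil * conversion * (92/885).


glycerol = oil * conv * (92/885)
= 122.71 * 0.9205 * 92 / 885
= 11.7422 g

11.7422 g


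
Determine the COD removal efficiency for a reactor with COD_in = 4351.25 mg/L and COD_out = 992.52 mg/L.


eta = (COD_in - COD_out) / COD_in * 100
= (4351.25 - 992.52) / 4351.25 * 100
= 77.1900%

77.1900%


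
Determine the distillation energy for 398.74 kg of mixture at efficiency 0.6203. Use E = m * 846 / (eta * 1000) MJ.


E = m * 846 / (eta * 1000)
= 398.74 * 846 / (0.6203 * 1000)
= 543.8240 MJ

543.8240 MJ


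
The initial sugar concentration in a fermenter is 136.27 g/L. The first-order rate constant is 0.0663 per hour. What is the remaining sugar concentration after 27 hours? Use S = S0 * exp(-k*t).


S = S0 * exp(-k * t)
S = 136.27 * exp(-0.0663 * 27)
S = 22.7494 g/L

22.7494 g/L


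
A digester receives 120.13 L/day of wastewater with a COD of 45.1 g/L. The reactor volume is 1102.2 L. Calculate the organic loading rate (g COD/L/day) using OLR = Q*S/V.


OLR = Q * S / V
= 120.13 * 45.1 / 1102.2
= 4.9155 g/L/day

4.9155 g/L/day


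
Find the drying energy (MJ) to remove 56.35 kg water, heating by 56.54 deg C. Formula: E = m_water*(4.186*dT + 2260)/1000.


E = m_water * (4.186 * dT + 2260) / 1000
= 56.35 * (4.186 * 56.54 + 2260) / 1000
= 140.6877 MJ

140.6877 MJ


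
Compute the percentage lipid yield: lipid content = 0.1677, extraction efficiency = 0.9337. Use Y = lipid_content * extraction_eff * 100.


Y = lipid_content * extraction_eff * 100
= 0.1677 * 0.9337 * 100
= 15.6581%

15.6581%


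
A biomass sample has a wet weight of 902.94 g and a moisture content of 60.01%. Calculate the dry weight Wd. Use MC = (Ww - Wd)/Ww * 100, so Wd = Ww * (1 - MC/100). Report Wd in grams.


Wd = Ww * (1 - MC/100)
= 902.94 * (1 - 60.01/100)
= 361.0857 g

361.0857 g


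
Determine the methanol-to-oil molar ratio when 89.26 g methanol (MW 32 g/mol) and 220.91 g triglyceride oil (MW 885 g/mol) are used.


Molar ratio = n_MeOH / n_oil = (MeOH/32) / (oil/885) = (MeOH * 885) / (32 * oil)
= (89.26 * 885) / (32 * 220.91)
= 11.1747

11.1747


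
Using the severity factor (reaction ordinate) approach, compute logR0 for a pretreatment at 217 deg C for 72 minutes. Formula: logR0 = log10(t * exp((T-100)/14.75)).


logR0 = log10(t * exp((T - 100) / 14.75))
= log10(72 * exp((217 - 100) / 14.75))
= 5.3022

5.3022


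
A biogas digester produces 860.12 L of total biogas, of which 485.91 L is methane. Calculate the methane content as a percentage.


CH4% = V_CH4 / V_total * 100
= 485.91 / 860.12 * 100
= 56.4933%

56.4933%


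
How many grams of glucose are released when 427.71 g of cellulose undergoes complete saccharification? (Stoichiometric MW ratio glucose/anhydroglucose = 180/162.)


glucose = cellulose * 180/162
= 427.71 * 180/162
= 475.2333 g

475.2333 g


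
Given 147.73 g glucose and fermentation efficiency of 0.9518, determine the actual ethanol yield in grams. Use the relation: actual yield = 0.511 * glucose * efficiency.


Actual ethanol: m = 0.511 * 147.73 * 0.9518
m = 71.8514 g

71.8514 g


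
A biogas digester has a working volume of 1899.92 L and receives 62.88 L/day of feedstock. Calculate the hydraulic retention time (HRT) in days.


HRT = V / Q
= 1899.92 / 62.88
= 30.2150 days

30.2150 days


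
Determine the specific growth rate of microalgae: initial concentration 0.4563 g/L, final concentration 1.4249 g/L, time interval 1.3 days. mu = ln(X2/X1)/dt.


mu = ln(X2/X1) / dt
= ln(1.4249/0.4563) / 1.3
= 0.8759 per day

0.8759 per day


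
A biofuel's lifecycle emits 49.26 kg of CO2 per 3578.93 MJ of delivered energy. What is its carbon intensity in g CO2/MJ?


CI = CO2 * 1000 / E
= 49.26 * 1000 / 3578.93
= 13.7639 g CO2/MJ

13.7639 g CO2/MJ


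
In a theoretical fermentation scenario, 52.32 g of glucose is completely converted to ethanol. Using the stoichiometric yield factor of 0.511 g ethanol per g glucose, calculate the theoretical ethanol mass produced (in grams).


Theoretical ethanol yield: m_EtOH = 0.511 * m_glucose
m_EtOH = 0.511 * 52.32 = 26.7355 g

26.7355 g


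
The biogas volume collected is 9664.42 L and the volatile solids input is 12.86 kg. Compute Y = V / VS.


Y = V / VS
= 9664.42 / 12.86
= 751.5101 L/kg VS

751.5101 L/kg VS


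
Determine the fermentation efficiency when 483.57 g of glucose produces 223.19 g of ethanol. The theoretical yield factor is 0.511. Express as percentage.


Fermentation efficiency = (actual / (0.511 * glucose)) * 100
= (223.19 / (0.511 * 483.57)) * 100
= 90.3222%

90.3222%


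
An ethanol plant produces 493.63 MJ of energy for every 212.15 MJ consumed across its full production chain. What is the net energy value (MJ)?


NEV = E_out - E_in
= 493.63 - 212.15
= 281.4800 MJ

281.4800 MJ


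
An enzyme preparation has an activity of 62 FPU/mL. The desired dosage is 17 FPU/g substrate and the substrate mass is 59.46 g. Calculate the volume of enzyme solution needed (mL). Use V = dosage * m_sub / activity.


V = dosage * m_sub / activity
V = 17 * 59.46 / 62
V = 16.3035 mL

16.3035 mL


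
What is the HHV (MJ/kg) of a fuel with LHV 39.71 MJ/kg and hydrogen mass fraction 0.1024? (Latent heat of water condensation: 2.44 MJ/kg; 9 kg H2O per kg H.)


HHV = LHV + H_frac * 9 * 2.44
= 39.71 + 0.1024 * 9 * 2.44
= 41.9587 MJ/kg

41.9587 MJ/kg


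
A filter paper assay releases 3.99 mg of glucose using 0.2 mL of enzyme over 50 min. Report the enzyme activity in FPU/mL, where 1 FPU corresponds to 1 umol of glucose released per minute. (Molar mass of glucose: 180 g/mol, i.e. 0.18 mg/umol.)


Activity = glucose_mg / (0.18 mg/umol * V_mL * t_min)
= 3.99 / (0.18 * 0.2 * 50)
= 2.2167 FPU/mL

2.2167 FPU/mL


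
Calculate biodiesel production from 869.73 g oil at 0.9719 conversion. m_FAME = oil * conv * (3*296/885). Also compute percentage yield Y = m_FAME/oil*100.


m_FAME = oil * conv * (3 * 296 / 885) = oil * conv * (888/885)
= 869.73 * 0.9719 * 888 / 885
= 848.1560 g
Y = m_FAME / oil * 100 = conv * (888/885) * 100
= 0.9719 * 888 / 885 * 100
= 97.52%

848.1560 g FAME; Y = 97.52%


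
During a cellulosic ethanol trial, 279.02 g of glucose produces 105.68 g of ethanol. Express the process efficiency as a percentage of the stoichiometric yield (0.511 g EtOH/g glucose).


Fermentation efficiency = (actual / (0.511 * glucose)) * 100
= (105.68 / (0.511 * 279.02)) * 100
= 74.1202%

74.1202%


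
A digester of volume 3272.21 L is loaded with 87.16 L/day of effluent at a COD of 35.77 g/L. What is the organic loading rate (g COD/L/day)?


OLR = Q * S / V
= 87.16 * 35.77 / 3272.21
= 0.9528 g/L/day

0.9528 g/L/day


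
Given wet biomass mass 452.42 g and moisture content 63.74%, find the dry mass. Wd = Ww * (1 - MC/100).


Wd = Ww * (1 - MC/100)
= 452.42 * (1 - 63.74/100)
= 164.0475 g

164.0475 g


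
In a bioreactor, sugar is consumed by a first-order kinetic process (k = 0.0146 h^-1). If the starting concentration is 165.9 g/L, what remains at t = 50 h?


S = S0 * exp(-k * t)
S = 165.9 * exp(-0.0146 * 50)
S = 79.9487 g/L

79.9487 g/L


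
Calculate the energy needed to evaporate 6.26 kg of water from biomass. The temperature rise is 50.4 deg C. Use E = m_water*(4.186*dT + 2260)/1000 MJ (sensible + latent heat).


E = m_water * (4.186 * dT + 2260) / 1000
= 6.26 * (4.186 * 50.4 + 2260) / 1000
= 15.4683 MJ

15.4683 MJ


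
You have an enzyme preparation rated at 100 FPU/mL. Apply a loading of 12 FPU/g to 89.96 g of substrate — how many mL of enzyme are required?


V = dosage * m_sub / activity
V = 12 * 89.96 / 100
V = 10.7952 mL

10.7952 mL


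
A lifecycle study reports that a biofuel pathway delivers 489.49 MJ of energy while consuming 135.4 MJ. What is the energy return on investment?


EROI = E_out / E_in
= 489.49 / 135.4
= 3.6151

3.6151


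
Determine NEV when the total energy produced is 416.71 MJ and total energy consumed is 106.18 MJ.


NEV = E_out - E_in
= 416.71 - 106.18
= 310.5300 MJ

310.5300 MJ


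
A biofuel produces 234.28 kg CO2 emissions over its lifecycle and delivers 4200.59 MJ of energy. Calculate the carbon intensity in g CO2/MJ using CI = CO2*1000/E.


CI = CO2 * 1000 / E
= 234.28 * 1000 / 4200.59
= 55.7731 g CO2/MJ

55.7731 g CO2/MJ


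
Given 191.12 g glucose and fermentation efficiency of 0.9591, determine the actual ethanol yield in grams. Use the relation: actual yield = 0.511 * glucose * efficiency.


Actual ethanol: m = 0.511 * 191.12 * 0.9591
m = 93.6679 g

93.6679 g


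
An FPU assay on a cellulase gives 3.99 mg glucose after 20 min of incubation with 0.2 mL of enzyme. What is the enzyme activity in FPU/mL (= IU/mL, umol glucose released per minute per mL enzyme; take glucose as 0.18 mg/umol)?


Activity = glucose_mg / (0.18 mg/umol * V_mL * t_min)
= 3.99 / (0.18 * 0.2 * 20)
= 5.5417 FPU/mL

5.5417 FPU/mL


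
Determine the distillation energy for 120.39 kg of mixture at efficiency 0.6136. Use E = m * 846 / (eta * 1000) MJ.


E = m * 846 / (eta * 1000)
= 120.39 * 846 / (0.6136 * 1000)
= 165.9875 MJ

165.9875 MJ


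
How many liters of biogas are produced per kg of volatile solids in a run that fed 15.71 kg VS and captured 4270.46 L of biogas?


Y = V / VS
= 4270.46 / 15.71
= 271.8307 L/kg VS

271.8307 L/kg VS


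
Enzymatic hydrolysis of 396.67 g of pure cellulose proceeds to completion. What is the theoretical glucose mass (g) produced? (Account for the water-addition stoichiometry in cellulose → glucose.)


glucose = cellulose * 180/162
= 396.67 * 180/162
= 440.7444 g

440.7444 g


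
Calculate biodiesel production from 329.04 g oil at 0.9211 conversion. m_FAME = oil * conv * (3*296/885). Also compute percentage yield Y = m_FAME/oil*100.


m_FAME = oil * conv * (3 * 296 / 885) = oil * conv * (888/885)
= 329.04 * 0.9211 * 888 / 885
= 304.1061 g
Y = m_FAME / oil * 100 = conv * (888/885) * 100
= 0.9211 * 888 / 885 * 100
= 92.42%

304.1061 g FAME; Y = 92.42%


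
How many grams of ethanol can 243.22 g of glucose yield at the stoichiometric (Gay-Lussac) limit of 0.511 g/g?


Theoretical ethanol yield: m_EtOH = 0.511 * m_glucose
m_EtOH = 0.511 * 243.22 = 124.2854 g

124.2854 g


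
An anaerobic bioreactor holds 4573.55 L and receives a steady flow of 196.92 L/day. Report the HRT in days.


HRT = V / Q
= 4573.55 / 196.92
= 23.2254 days

23.2254 days


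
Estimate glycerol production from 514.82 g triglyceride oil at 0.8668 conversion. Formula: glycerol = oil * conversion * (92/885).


glycerol = oil * conv * (92/885)
= 514.82 * 0.8668 * 92 / 885
= 46.3894 g

46.3894 g


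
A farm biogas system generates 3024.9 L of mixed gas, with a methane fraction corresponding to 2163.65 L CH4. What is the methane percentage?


CH4% = V_CH4 / V_total * 100
= 2163.65 / 3024.9 * 100
= 71.5280%

71.5280%


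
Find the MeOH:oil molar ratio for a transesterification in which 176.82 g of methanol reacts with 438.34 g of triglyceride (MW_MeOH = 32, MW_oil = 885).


Molar ratio = n_MeOH / n_oil = (MeOH/32) / (oil/885) = (MeOH * 885) / (32 * oil)
= (176.82 * 885) / (32 * 438.34)
= 11.1561

11.1561


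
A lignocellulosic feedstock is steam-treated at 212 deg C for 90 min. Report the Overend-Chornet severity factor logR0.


logR0 = log10(t * exp((T - 100) / 14.75))
= log10(90 * exp((212 - 100) / 14.75))
= 5.2519

5.2519


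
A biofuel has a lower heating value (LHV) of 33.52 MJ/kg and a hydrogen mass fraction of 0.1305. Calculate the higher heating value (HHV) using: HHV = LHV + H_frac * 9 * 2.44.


HHV = LHV + H_frac * 9 * 2.44
= 33.52 + 0.1305 * 9 * 2.44
= 36.3858 MJ/kg

36.3858 MJ/kg


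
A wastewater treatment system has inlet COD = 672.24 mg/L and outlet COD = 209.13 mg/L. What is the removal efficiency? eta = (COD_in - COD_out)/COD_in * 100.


eta = (COD_in - COD_out) / COD_in * 100
= (672.24 - 209.13) / 672.24 * 100
= 68.8906%

68.8906%


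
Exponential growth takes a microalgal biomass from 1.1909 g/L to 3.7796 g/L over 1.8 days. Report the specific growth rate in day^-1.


mu = ln(X2/X1) / dt
= ln(3.7796/1.1909) / 1.8
= 0.6416 per day

0.6416 per day


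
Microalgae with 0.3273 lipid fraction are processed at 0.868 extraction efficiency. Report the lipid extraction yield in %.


Y = lipid_content * extraction_eff * 100
= 0.3273 * 0.868 * 100
= 28.4096%

28.4096%


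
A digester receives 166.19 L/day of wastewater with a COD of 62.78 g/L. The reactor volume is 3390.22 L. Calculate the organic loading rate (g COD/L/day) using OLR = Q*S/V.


OLR = Q * S / V
= 166.19 * 62.78 / 3390.22
= 3.0775 g/L/day

3.0775 g/L/day


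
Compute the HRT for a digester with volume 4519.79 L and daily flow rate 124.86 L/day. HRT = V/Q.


HRT = V / Q
= 4519.79 / 124.86
= 36.1989 days

36.1989 days


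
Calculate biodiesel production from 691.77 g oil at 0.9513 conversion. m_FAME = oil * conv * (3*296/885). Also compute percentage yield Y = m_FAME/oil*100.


m_FAME = oil * conv * (3 * 296 / 885) = oil * conv * (888/885)
= 691.77 * 0.9513 * 888 / 885
= 660.3116 g
Y = m_FAME / oil * 100 = conv * (888/885) * 100
= 0.9513 * 888 / 885 * 100
= 95.45%

660.3116 g FAME; Y = 95.45%


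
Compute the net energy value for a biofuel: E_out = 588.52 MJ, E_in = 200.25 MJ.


NEV = E_out - E_in
= 588.52 - 200.25
= 388.2700 MJ

388.2700 MJ


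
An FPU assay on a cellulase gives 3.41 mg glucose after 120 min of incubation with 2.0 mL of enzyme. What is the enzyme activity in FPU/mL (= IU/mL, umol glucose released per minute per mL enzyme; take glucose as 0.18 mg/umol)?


Activity = glucose_mg / (0.18 mg/umol * V_mL * t_min)
= 3.41 / (0.18 * 2.0 * 120)
= 0.0789 FPU/mL

0.0789 FPU/mL


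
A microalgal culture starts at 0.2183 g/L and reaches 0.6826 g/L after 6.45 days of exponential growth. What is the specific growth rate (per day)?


mu = ln(X2/X1) / dt
= ln(0.6826/0.2183) / 6.45
= 0.1768 per day

0.1768 per day


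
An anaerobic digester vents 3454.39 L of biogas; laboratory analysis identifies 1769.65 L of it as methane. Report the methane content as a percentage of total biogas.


CH4% = V_CH4 / V_total * 100
= 1769.65 / 3454.39 * 100
= 51.2290%

51.2290%


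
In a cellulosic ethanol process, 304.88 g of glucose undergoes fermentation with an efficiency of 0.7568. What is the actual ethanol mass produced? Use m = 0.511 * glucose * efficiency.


Actual ethanol: m = 0.511 * 304.88 * 0.7568
m = 117.9047 g

117.9047 g


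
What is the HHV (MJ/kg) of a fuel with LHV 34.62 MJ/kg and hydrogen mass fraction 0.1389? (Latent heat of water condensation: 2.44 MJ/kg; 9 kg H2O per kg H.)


HHV = LHV + H_frac * 9 * 2.44
= 34.62 + 0.1389 * 9 * 2.44
= 37.6702 MJ/kg

37.6702 MJ/kg


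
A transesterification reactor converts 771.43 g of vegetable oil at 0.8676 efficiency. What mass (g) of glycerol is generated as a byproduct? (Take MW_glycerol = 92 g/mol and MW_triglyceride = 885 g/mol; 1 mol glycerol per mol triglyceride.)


glycerol = oil * conv * (92/885)
= 771.43 * 0.8676 * 92 / 885
= 69.5762 g

69.5762 g


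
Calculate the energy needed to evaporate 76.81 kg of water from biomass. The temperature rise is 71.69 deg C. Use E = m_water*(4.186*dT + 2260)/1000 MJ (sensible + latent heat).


E = m_water * (4.186 * dT + 2260) / 1000
= 76.81 * (4.186 * 71.69 + 2260) / 1000
= 196.6408 MJ

196.6408 MJ


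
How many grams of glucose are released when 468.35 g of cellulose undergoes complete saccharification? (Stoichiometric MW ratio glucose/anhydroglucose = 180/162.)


glucose = cellulose * 180/162
= 468.35 * 180/162
= 520.3889 g

520.3889 g


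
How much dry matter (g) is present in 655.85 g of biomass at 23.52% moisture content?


Wd = Ww * (1 - MC/100)
= 655.85 * (1 - 23.52/100)
= 501.5941 g

501.5941 g


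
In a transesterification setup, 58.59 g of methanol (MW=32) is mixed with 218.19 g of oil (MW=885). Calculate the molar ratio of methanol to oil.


Molar ratio = n_MeOH / n_oil = (MeOH/32) / (oil/885) = (MeOH * 885) / (32 * oil)
= (58.59 * 885) / (32 * 218.19)
= 7.4265

7.4265


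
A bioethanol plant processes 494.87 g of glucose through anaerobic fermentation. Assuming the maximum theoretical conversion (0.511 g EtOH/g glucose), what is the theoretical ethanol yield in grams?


Theoretical ethanol yield: m_EtOH = 0.511 * m_glucose
m_EtOH = 0.511 * 494.87 = 252.8786 g

252.8786 g


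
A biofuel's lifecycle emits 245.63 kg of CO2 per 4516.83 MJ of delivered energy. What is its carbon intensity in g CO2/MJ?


CI = CO2 * 1000 / E
= 245.63 * 1000 / 4516.83
= 54.3811 g CO2/MJ

54.3811 g CO2/MJ


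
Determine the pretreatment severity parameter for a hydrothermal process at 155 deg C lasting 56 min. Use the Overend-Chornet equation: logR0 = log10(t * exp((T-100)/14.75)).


logR0 = log10(t * exp((T - 100) / 14.75))
= log10(56 * exp((155 - 100) / 14.75))
= 3.3676

3.3676


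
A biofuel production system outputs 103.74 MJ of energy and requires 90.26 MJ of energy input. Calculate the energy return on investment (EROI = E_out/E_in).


EROI = E_out / E_in
= 103.74 / 90.26
= 1.1493

1.1493


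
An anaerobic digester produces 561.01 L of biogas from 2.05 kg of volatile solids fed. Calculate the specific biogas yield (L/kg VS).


Y = V / VS
= 561.01 / 2.05
= 273.6634 L/kg VS

273.6634 L/kg VS


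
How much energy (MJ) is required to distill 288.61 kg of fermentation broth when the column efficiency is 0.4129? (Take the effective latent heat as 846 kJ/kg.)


E = m * 846 / (eta * 1000)
= 288.61 * 846 / (0.4129 * 1000)
= 591.3395 MJ

591.3395 MJ


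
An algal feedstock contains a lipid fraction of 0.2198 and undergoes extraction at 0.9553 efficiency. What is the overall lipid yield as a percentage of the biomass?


Y = lipid_content * extraction_eff * 100
= 0.2198 * 0.9553 * 100
= 20.9975%

20.9975%


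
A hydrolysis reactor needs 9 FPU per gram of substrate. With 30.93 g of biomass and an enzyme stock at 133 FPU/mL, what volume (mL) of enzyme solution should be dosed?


V = dosage * m_sub / activity
V = 9 * 30.93 / 133
V = 2.0930 mL

2.0930 mL


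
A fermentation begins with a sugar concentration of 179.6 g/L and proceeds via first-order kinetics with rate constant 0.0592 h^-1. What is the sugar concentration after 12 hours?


S = S0 * exp(-k * t)
S = 179.6 * exp(-0.0592 * 12)
S = 88.2640 g/L

88.2640 g/L


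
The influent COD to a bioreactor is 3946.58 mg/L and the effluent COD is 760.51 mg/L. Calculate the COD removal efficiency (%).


eta = (COD_in - COD_out) / COD_in * 100
= (3946.58 - 760.51) / 3946.58 * 100
= 80.7299%

80.7299%


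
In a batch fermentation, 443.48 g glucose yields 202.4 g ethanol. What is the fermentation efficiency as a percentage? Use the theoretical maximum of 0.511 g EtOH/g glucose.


Fermentation efficiency = (actual / (0.511 * glucose)) * 100
= (202.4 / (0.511 * 443.48)) * 100
= 89.3132%

89.3132%
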